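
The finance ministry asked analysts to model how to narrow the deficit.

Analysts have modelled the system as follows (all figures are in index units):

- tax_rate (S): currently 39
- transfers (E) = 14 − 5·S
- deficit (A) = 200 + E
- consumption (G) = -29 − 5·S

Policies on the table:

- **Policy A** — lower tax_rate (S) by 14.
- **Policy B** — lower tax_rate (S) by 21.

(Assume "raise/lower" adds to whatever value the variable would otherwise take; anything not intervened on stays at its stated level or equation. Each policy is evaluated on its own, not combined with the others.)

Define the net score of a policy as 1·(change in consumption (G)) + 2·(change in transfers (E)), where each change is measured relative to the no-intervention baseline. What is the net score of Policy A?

Baseline:
  S = 39
  E = 14 − 5·39 = -181
  G = -29 − 5·39 = -224
Policy A (S − 14):
  S = 39 − 14 = 25
  E = 14 − 5·25 = -111
  G = -29 − 5·25 = -154
ΔG = -154 − (-224) = 70; ΔE = -111 − (-181) = 70
Score = 1·70 + 2·70 = 210

210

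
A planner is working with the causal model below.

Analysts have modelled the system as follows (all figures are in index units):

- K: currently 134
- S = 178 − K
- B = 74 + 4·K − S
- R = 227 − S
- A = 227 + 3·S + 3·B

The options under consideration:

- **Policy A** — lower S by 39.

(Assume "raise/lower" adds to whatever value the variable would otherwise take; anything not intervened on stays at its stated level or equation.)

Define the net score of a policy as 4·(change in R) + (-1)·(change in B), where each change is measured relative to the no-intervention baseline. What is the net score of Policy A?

Baseline:
  K = 134
  S = 178 − 134 = 44
  B = 74 + 4·134 − 44 = 566
  R = 227 − 44 = 183
Policy A (S − 39):
  K = 134
  S = 178 − 134 (−39 from intervention) = 5
  B = 74 + 4·134 − 5 = 605
  R = 227 − 5 = 222
ΔR = 222 − 183 = 39; ΔB = 605 − 566 = 39
Score = 4·39 + (-1)·39 = 117

117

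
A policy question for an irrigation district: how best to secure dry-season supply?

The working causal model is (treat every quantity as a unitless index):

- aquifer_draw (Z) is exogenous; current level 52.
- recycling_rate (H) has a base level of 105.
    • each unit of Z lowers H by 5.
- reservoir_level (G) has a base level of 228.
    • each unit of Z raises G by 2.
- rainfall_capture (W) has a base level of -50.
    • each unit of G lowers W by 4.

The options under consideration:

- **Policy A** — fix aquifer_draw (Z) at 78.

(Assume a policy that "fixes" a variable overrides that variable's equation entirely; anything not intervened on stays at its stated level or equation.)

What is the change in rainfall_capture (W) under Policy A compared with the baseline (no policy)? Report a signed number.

Baseline:
  Z = 52
  G = 228 + 2·52 = 332
  W = -50 − 4·332 = -1378
Policy A (Z := 78):
  Z = 78
  G = 228 + 2·78 = 384
  W = -50 − 4·384 = -1586
Change in W: -1586 − (-1378) = -208

-208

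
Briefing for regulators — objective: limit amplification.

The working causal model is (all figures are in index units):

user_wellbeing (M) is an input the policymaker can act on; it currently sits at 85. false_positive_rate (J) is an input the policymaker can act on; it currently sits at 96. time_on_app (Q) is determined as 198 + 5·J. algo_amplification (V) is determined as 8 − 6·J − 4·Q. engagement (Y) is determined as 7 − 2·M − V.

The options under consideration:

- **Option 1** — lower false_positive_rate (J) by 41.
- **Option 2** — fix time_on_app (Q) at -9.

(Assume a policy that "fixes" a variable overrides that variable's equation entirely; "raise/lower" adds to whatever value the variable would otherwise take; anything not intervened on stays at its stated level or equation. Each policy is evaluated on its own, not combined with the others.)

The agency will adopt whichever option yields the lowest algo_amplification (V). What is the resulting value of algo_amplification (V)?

Option 1 (J − 41):
  J = 96 − 41 = 55
  Q = 198 + 5·55 = 473
  V = 8 − 6·55 − 4·473 = -2214
Option 2 (Q := -9):
  J = 96
  Q = -9
  V = 8 − 6·96 − 4·(-9) = -532
Comparing — Option 1: V=-2214, Option 2: V=-532. Lowest is -2214 (Option 1).

-2214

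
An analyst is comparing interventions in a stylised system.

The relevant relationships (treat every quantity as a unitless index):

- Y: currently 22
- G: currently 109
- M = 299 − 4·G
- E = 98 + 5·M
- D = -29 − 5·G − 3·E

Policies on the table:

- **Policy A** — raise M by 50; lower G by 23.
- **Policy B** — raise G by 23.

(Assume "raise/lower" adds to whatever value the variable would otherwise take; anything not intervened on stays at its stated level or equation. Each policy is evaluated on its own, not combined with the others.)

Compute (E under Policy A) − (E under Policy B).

1170

Policy A (M + 50, G − 23):
  G = 109 − 23 = 86
  M = 299 − 4·86 (+50 from intervention) = 5
  E = 98 + 5·5 = 123
Policy B (G + 23):
  G = 109 + 23 = 132
  M = 299 − 4·132 = -229
  E = 98 + 5·(-229) = -1047
E: 123 − (-1047) = 1170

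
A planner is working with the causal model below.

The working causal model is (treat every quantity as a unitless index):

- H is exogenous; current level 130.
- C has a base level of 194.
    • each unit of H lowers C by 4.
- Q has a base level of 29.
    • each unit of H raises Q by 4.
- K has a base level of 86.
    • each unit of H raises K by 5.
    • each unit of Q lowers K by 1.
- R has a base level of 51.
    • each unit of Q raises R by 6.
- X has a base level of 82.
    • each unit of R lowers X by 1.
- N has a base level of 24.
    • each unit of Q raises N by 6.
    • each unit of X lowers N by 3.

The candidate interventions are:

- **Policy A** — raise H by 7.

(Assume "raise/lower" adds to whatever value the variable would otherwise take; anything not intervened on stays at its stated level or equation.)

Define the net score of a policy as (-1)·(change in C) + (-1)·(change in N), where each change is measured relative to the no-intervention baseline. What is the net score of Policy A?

Baseline:
  H = 130
  C = 194 − 4·130 = -326
  Q = 29 + 4·130 = 549
  R = 51 + 6·549 = 3345
  X = 82 − 3345 = -3263
  N = 24 + 6·549 − 3·(-3263) = 13107
Policy A (H + 7):
  H = 130 + 7 = 137
  C = 194 − 4·137 = -354
  Q = 29 + 4·137 = 577
  R = 51 + 6·577 = 3513
  X = 82 − 3513 = -3431
  N = 24 + 6·577 − 3·(-3431) = 13779
ΔC = -354 − (-326) = -28; ΔN = 13779 − 13107 = 672
Score = (-1)·(-28) + (-1)·672 = -644

-644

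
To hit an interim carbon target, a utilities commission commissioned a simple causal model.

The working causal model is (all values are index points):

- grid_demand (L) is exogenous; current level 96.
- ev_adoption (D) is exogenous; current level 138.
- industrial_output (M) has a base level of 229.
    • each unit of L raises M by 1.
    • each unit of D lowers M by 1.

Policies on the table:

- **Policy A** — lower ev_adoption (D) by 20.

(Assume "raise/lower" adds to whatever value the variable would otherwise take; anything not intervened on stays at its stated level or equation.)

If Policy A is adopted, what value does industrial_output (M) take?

Policy A (D − 20):
  L = 96
  D = 138 − 20 = 118
  M = 229 + 96 − 118 = 207

207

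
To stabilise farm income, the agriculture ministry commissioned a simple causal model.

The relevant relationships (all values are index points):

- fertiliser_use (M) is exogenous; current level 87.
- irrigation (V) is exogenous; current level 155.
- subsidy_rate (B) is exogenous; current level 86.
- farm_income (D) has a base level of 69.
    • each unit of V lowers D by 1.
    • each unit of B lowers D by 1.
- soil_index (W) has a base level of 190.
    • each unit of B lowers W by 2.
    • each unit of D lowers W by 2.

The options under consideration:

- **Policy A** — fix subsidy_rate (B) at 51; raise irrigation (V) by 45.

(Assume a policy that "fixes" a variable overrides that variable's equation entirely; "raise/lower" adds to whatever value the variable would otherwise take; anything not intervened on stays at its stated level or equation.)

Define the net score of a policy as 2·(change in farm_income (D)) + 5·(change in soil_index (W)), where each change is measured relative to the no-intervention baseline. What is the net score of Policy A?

430

Baseline:
  V = 155
  B = 86
  D = 69 − 155 − 86 = -172
  W = 190 − 2·86 − 2·(-172) = 362
Policy A (B := 51, V + 45):
  V = 155 + 45 = 200
  B = 51
  D = 69 − 200 − 51 = -182
  W = 190 − 2·51 − 2·(-182) = 452
ΔD = -182 − (-172) = -10; ΔW = 452 − 362 = 90
Score = 2·(-10) + 5·90 = 430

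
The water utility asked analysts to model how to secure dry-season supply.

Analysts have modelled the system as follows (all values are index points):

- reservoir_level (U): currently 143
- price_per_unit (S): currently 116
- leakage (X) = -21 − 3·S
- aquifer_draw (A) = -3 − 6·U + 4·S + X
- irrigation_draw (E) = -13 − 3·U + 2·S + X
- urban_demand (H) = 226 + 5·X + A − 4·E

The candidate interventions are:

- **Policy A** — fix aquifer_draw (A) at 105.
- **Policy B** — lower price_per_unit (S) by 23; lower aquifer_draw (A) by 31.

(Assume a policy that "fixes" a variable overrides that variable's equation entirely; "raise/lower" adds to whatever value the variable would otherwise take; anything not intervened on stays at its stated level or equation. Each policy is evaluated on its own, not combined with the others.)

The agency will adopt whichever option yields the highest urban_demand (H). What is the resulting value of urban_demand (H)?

802

Policy A (A := 105):
  U = 143
  S = 116
  X = -21 − 3·116 = -369
  A = 105
  E = -13 − 3·143 + 2·116 + (-369) = -579
  H = 226 + 5·(-369) + 105 − 4·(-579) = 802
Policy B (S − 23, A − 31):
  U = 143
  S = 116 − 23 = 93
  X = -21 − 3·93 = -300
  A = -3 − 6·143 + 4·93 + (-300) (−31 from intervention) = -820
  E = -13 − 3·143 + 2·93 + (-300) = -556
  H = 226 + 5·(-300) + (-820) − 4·(-556) = 130
Comparing — Policy A: H=802, Policy B: H=130. Highest is 802 (Policy A).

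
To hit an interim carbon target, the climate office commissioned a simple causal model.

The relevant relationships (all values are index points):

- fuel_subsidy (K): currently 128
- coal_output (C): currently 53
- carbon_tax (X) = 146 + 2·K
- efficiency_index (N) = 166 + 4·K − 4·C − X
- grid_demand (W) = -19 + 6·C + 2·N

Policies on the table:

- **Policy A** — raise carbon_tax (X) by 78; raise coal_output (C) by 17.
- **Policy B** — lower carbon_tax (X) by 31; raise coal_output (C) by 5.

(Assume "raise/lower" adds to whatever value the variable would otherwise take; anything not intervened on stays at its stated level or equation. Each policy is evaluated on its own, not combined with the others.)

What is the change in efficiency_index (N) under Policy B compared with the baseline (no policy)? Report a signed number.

11

Baseline:
  K = 128
  C = 53
  X = 146 + 2·128 = 402
  N = 166 + 4·128 − 4·53 − 402 = 64
Policy B (X − 31, C + 5):
  K = 128
  C = 53 + 5 = 58
  X = 146 + 2·128 (−31 from intervention) = 371
  N = 166 + 4·128 − 4·58 − 371 = 75
Change in N: 75 − 64 = 11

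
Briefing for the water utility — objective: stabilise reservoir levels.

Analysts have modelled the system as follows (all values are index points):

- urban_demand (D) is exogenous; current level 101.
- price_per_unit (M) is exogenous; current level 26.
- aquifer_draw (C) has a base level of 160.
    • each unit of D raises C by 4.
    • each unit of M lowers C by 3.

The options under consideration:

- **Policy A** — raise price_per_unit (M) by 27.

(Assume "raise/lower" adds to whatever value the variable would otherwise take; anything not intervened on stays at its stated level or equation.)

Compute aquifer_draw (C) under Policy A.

405

Policy A (M + 27):
  D = 101
  M = 26 + 27 = 53
  C = 160 + 4·101 − 3·53 = 405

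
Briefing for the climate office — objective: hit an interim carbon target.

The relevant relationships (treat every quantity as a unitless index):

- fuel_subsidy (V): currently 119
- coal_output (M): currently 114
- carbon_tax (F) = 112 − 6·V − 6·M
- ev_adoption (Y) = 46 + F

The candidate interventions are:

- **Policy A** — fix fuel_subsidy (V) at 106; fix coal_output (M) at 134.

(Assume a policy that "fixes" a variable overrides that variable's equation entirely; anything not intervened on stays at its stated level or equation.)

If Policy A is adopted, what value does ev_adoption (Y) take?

-1282

Policy A (V := 106, M := 134):
  V = 106
  M = 134
  F = 112 − 6·106 − 6·134 = -1328
  Y = 46 + (-1328) = -1282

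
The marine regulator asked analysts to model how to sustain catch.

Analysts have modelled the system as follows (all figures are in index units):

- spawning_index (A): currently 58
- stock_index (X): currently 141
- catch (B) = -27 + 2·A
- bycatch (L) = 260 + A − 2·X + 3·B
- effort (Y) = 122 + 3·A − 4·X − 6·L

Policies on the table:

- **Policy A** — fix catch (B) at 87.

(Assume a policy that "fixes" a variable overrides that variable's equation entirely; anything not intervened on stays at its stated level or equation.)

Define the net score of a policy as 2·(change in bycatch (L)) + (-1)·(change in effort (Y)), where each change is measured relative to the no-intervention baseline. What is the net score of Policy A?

-48

Baseline:
  A = 58
  X = 141
  B = -27 + 2·58 = 89
  L = 260 + 58 − 2·141 + 3·89 = 303
  Y = 122 + 3·58 − 4·141 − 6·303 = -2086
Policy A (B := 87):
  A = 58
  X = 141
  B = 87
  L = 260 + 58 − 2·141 + 3·87 = 297
  Y = 122 + 3·58 − 4·141 − 6·297 = -2050
ΔL = 297 − 303 = -6; ΔY = -2050 − (-2086) = 36
Score = 2·(-6) + (-1)·36 = -48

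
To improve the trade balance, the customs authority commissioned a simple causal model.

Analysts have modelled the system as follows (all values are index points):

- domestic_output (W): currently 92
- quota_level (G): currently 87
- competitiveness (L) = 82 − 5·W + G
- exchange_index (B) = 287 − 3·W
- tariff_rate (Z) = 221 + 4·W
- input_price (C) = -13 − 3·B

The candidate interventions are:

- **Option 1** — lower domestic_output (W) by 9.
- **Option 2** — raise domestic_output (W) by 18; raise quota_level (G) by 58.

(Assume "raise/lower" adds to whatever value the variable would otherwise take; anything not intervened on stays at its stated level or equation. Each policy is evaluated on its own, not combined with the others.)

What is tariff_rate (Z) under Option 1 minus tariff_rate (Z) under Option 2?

Option 1 (W − 9):
  W = 92 − 9 = 83
  Z = 221 + 4·83 = 553
Option 2 (W + 18, G + 58):
  W = 92 + 18 = 110
  Z = 221 + 4·110 = 661
Z: 553 − 661 = -108

-108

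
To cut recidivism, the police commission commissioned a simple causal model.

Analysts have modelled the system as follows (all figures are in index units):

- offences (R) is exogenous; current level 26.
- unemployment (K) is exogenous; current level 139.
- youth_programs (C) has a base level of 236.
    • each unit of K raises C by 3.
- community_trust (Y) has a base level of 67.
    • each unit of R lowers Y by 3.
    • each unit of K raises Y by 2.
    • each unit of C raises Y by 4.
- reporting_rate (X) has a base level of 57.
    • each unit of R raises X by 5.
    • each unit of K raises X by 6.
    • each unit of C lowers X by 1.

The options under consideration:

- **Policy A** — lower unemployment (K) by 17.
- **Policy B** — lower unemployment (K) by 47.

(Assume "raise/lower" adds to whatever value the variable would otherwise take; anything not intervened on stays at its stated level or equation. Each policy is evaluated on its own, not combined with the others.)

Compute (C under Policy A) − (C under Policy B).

Policy A (K − 17):
  K = 139 − 17 = 122
  C = 236 + 3·122 = 602
Policy B (K − 47):
  K = 139 − 47 = 92
  C = 236 + 3·92 = 512
C: 602 − 512 = 90

90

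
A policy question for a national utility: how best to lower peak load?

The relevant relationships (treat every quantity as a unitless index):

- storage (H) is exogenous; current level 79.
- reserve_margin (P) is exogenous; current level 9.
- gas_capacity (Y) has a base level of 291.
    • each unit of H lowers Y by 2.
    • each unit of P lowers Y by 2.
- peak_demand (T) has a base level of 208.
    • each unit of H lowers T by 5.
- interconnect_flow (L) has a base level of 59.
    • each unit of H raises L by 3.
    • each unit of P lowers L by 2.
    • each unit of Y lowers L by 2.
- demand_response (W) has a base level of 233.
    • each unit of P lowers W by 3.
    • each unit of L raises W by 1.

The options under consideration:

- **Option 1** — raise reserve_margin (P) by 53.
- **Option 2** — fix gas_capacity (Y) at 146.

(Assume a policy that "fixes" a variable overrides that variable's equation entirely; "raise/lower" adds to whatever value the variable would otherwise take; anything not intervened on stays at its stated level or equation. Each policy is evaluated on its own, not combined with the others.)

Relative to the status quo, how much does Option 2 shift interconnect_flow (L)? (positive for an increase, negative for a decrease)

Baseline:
  H = 79
  P = 9
  Y = 291 − 2·79 − 2·9 = 115
  L = 59 + 3·79 − 2·9 − 2·115 = 48
Option 2 (Y := 146):
  H = 79
  P = 9
  Y = 146
  L = 59 + 3·79 − 2·9 − 2·146 = -14
Change in L: -14 − 48 = -62

-62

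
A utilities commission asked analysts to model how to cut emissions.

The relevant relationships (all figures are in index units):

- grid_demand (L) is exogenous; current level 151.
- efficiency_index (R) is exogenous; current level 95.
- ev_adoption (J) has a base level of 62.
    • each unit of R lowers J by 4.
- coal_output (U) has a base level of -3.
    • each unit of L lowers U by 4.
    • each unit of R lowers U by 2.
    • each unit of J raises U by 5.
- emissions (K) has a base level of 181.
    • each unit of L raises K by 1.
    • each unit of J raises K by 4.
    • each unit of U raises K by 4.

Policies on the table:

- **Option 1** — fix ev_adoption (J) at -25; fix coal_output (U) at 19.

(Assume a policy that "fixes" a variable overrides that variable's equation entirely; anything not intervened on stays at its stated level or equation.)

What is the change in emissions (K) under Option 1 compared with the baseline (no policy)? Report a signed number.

10796

Baseline:
  L = 151
  R = 95
  J = 62 − 4·95 = -318
  U = -3 − 4·151 − 2·95 + 5·(-318) = -2387
  K = 181 + 151 + 4·(-318) + 4·(-2387) = -10488
Option 1 (J := -25, U := 19):
  L = 151
  R = 95
  J = -25
  U = 19
  K = 181 + 151 + 4·(-25) + 4·19 = 308
Change in K: 308 − (-10488) = 10796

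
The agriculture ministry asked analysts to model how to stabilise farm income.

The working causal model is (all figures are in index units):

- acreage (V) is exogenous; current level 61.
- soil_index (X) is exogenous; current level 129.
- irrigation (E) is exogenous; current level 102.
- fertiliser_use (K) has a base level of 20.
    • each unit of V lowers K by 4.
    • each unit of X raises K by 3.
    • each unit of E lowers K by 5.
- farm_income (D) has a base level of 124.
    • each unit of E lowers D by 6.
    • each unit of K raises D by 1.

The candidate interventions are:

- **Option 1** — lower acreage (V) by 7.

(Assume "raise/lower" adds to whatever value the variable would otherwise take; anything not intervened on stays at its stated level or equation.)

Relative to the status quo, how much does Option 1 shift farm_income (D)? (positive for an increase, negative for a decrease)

28

Baseline:
  V = 61
  X = 129
  E = 102
  K = 20 − 4·61 + 3·129 − 5·102 = -347
  D = 124 − 6·102 + (-347) = -835
Option 1 (V − 7):
  V = 61 − 7 = 54
  X = 129
  E = 102
  K = 20 − 4·54 + 3·129 − 5·102 = -319
  D = 124 − 6·102 + (-319) = -807
Change in D: -807 − (-835) = 28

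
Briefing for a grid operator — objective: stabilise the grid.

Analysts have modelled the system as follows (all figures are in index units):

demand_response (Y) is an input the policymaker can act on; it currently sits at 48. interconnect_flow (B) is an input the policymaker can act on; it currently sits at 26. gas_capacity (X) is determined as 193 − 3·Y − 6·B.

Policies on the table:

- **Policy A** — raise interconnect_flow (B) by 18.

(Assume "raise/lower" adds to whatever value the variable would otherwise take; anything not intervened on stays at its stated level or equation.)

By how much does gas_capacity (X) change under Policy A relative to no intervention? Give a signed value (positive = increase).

-108

Baseline:
  Y = 48
  B = 26
  X = 193 − 3·48 − 6·26 = -107
Policy A (B + 18):
  Y = 48
  B = 26 + 18 = 44
  X = 193 − 3·48 − 6·44 = -215
Change in X: -215 − (-107) = -108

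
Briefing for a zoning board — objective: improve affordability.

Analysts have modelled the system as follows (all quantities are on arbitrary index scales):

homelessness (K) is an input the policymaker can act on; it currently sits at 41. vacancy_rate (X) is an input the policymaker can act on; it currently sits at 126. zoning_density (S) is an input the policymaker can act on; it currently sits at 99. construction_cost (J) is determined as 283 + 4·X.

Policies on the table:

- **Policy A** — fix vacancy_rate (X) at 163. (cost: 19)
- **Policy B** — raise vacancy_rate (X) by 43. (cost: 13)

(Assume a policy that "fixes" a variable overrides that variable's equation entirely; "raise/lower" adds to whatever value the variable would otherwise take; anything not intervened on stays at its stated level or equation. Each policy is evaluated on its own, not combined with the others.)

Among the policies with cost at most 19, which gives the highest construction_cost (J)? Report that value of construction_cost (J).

Policy A (X := 163):
  X = 163
  J = 283 + 4·163 = 935
Policy B (X + 43):
  X = 126 + 43 = 169
  J = 283 + 4·169 = 959
Comparing — Policy A: J=935, Policy B: J=959. Highest is 959 (Policy B).

959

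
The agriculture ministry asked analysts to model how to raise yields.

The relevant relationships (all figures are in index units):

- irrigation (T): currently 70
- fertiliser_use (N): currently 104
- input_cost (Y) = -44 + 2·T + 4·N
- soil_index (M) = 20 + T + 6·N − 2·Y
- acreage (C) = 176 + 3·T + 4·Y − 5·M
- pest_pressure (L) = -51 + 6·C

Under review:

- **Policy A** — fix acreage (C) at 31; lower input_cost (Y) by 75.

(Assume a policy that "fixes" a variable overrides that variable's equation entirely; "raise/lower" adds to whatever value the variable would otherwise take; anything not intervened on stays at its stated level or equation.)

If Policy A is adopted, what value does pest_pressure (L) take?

135

Policy A (C := 31, Y − 75):
  T = 70
  N = 104
  Y = -44 + 2·70 + 4·104 (−75 from intervention) = 437
  M = 20 + 70 + 6·104 − 2·437 = -160
  C = 31
  L = -51 + 6·31 = 135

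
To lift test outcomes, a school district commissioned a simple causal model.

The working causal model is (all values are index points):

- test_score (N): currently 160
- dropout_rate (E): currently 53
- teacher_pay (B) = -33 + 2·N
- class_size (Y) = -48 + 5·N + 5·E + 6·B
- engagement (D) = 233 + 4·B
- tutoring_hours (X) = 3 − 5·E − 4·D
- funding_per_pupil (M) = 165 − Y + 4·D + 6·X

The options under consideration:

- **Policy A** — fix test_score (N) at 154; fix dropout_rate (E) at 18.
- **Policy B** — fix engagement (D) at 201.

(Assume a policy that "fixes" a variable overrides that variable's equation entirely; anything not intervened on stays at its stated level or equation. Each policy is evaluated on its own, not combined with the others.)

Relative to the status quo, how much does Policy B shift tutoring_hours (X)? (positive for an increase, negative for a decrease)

4720

Baseline:
  N = 160
  E = 53
  B = -33 + 2·160 = 287
  D = 233 + 4·287 = 1381
  X = 3 − 5·53 − 4·1381 = -5786
Policy B (D := 201):
  N = 160
  E = 53
  B = -33 + 2·160 = 287
  D = 201
  X = 3 − 5·53 − 4·201 = -1066
Change in X: -1066 − (-5786) = 4720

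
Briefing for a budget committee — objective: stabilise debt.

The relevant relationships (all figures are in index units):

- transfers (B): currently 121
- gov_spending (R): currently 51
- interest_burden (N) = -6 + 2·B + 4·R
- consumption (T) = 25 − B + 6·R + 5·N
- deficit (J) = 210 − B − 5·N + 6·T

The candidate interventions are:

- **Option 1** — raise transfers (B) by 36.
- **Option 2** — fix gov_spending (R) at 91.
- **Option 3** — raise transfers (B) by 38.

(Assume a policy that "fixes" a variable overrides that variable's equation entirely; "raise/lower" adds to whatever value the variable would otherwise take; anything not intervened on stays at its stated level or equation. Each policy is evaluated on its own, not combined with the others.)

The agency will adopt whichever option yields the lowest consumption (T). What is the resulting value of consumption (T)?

Option 1 (B + 36):
  B = 121 + 36 = 157
  R = 51
  N = -6 + 2·157 + 4·51 = 512
  T = 25 − 157 + 6·51 + 5·512 = 2734
Option 2 (R := 91):
  B = 121
  R = 91
  N = -6 + 2·121 + 4·91 = 600
  T = 25 − 121 + 6·91 + 5·600 = 3450
Option 3 (B + 38):
  B = 121 + 38 = 159
  R = 51
  N = -6 + 2·159 + 4·51 = 516
  T = 25 − 159 + 6·51 + 5·516 = 2752
Comparing — Option 1: T=2734, Option 2: T=3450, Option 3: T=2752. Lowest is 2734 (Option 1).

2734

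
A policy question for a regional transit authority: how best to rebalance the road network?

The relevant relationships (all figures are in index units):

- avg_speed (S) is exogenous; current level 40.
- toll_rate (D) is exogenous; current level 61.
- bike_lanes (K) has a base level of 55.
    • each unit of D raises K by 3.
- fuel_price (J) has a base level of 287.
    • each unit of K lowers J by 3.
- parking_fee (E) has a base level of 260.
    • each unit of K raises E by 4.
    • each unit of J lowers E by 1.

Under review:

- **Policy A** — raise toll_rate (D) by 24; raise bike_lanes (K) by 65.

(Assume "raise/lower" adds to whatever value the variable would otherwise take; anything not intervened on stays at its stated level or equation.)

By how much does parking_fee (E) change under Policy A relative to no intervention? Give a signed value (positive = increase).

Baseline:
  D = 61
  K = 55 + 3·61 = 238
  J = 287 − 3·238 = -427
  E = 260 + 4·238 − (-427) = 1639
Policy A (D + 24, K + 65):
  D = 61 + 24 = 85
  K = 55 + 3·85 (+65 from intervention) = 375
  J = 287 − 3·375 = -838
  E = 260 + 4·375 − (-838) = 2598
Change in E: 2598 − 1639 = 959

959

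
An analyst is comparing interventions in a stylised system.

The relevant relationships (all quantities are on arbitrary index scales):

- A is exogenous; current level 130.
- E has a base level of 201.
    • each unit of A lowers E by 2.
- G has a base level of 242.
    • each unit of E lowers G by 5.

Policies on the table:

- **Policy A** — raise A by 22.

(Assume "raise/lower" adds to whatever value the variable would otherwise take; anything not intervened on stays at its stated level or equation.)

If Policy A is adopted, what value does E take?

Policy A (A + 22):
  A = 130 + 22 = 152
  E = 201 − 2·152 = -103

-103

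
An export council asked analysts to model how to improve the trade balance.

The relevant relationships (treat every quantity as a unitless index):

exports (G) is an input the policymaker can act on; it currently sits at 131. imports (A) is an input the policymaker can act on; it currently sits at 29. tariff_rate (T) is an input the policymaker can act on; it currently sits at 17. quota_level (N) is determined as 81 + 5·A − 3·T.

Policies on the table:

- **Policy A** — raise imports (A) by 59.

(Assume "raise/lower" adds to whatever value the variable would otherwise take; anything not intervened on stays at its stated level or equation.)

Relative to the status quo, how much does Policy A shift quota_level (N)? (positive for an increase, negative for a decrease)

295

Baseline:
  A = 29
  T = 17
  N = 81 + 5·29 − 3·17 = 175
Policy A (A + 59):
  A = 29 + 59 = 88
  T = 17
  N = 81 + 5·88 − 3·17 = 470
Change in N: 470 − 175 = 295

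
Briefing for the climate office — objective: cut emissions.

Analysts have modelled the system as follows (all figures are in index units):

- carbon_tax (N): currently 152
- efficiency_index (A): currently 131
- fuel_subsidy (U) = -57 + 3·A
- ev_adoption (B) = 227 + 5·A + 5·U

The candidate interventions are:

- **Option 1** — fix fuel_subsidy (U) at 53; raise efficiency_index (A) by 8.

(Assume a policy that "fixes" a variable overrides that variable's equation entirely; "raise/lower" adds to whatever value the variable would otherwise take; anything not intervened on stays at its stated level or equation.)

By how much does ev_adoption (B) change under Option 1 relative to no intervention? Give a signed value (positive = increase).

-1375

Baseline:
  A = 131
  U = -57 + 3·131 = 336
  B = 227 + 5·131 + 5·336 = 2562
Option 1 (U := 53, A + 8):
  A = 131 + 8 = 139
  U = 53
  B = 227 + 5·139 + 5·53 = 1187
Change in B: 1187 − 2562 = -1375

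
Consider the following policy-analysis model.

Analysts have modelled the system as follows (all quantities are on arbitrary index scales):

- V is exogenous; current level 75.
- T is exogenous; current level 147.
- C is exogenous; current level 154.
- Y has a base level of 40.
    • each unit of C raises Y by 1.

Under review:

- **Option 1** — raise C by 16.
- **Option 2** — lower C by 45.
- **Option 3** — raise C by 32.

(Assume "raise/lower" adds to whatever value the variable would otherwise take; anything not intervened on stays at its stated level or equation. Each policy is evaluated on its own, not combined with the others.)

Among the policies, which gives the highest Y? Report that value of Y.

Option 1 (C + 16):
  C = 154 + 16 = 170
  Y = 40 + 170 = 210
Option 2 (C − 45):
  C = 154 − 45 = 109
  Y = 40 + 109 = 149
Option 3 (C + 32):
  C = 154 + 32 = 186
  Y = 40 + 186 = 226
Comparing — Option 1: Y=210, Option 2: Y=149, Option 3: Y=226. Highest is 226 (Option 3).

226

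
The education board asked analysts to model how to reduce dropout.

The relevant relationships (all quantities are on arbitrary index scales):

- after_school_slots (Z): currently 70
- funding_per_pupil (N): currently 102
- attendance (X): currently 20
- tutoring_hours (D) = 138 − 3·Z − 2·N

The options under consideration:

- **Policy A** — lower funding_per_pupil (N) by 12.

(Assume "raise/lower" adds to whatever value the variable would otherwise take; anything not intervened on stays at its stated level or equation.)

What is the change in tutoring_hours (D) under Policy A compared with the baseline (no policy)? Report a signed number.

24

Baseline:
  Z = 70
  N = 102
  D = 138 − 3·70 − 2·102 = -276
Policy A (N − 12):
  Z = 70
  N = 102 − 12 = 90
  D = 138 − 3·70 − 2·90 = -252
Change in D: -252 − (-276) = 24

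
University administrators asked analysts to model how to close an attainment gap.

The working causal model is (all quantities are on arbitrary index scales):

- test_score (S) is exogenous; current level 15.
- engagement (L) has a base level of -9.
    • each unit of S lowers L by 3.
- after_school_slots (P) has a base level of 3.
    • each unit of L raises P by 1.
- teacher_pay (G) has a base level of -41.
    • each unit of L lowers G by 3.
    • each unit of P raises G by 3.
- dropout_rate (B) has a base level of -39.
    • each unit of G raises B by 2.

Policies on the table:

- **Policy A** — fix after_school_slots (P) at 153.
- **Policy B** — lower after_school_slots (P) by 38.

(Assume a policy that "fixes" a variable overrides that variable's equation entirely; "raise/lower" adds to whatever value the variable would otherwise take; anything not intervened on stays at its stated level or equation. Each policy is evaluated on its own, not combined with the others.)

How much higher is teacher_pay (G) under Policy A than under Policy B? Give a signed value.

Policy A (P := 153):
  S = 15
  L = -9 − 3·15 = -54
  P = 153
  G = -41 − 3·(-54) + 3·153 = 580
Policy B (P − 38):
  S = 15
  L = -9 − 3·15 = -54
  P = 3 + (-54) (−38 from intervention) = -89
  G = -41 − 3·(-54) + 3·(-89) = -146
G: 580 − (-146) = 726

726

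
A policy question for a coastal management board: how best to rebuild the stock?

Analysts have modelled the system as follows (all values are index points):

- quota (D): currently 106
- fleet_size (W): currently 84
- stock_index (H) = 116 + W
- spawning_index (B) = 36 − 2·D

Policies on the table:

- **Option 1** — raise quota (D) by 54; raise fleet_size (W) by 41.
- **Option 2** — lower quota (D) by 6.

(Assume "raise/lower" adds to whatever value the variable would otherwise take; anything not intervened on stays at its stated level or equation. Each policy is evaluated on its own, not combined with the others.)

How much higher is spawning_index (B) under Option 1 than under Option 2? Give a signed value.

Option 1 (D + 54, W + 41):
  D = 106 + 54 = 160
  B = 36 − 2·160 = -284
Option 2 (D − 6):
  D = 106 − 6 = 100
  B = 36 − 2·100 = -164
B: -284 − (-164) = -120

-120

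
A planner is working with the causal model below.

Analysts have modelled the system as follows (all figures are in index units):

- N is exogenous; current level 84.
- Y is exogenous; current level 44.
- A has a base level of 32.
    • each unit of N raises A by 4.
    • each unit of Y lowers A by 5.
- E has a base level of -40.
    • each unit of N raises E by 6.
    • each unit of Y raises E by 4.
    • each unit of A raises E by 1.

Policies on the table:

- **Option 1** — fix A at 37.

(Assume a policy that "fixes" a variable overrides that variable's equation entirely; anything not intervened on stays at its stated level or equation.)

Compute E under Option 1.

677

Option 1 (A := 37):
  N = 84
  Y = 44
  A = 37
  E = -40 + 6·84 + 4·44 + 37 = 677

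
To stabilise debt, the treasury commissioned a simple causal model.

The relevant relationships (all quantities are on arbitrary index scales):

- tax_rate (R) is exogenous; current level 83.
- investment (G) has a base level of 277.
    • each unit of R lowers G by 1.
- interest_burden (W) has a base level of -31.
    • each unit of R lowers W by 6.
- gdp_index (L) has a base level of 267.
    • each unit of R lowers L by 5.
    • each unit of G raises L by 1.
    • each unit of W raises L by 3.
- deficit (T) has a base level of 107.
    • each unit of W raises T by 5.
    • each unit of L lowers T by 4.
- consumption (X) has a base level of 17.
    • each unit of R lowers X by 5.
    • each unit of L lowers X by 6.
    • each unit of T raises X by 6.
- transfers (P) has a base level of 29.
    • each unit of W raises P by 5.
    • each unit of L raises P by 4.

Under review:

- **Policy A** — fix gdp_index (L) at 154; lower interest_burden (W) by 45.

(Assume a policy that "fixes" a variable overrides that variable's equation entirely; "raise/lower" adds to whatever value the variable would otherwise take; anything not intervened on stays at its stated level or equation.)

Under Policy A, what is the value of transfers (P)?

-2225

Policy A (L := 154, W − 45):
  R = 83
  G = 277 − 83 = 194
  W = -31 − 6·83 (−45 from intervention) = -574
  L = 154
  P = 29 + 5·(-574) + 4·154 = -2225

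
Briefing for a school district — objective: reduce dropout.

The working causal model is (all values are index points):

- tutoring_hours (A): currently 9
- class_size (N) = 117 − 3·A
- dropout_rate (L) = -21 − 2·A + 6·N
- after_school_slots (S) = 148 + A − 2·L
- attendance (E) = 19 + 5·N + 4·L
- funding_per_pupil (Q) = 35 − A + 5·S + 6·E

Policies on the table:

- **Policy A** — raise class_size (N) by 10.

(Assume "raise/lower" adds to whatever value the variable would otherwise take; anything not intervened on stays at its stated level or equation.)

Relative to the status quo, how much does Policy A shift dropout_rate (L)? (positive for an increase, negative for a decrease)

60

Baseline:
  A = 9
  N = 117 − 3·9 = 90
  L = -21 − 2·9 + 6·90 = 501
Policy A (N + 10):
  A = 9
  N = 117 − 3·9 (+10 from intervention) = 100
  L = -21 − 2·9 + 6·100 = 561
Change in L: 561 − 501 = 60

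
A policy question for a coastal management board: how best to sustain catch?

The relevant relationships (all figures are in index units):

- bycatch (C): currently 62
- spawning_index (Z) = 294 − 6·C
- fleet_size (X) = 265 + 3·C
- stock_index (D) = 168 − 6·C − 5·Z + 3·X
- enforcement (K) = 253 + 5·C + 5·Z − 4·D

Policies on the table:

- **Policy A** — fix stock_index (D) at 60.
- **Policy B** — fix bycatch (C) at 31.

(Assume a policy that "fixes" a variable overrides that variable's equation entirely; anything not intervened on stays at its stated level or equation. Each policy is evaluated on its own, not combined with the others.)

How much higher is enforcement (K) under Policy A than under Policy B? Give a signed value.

Policy A (D := 60):
  C = 62
  Z = 294 − 6·62 = -78
  X = 265 + 3·62 = 451
  D = 60
  K = 253 + 5·62 + 5·(-78) − 4·60 = -67
Policy B (C := 31):
  C = 31
  Z = 294 − 6·31 = 108
  X = 265 + 3·31 = 358
  D = 168 − 6·31 − 5·108 + 3·358 = 516
  K = 253 + 5·31 + 5·108 − 4·516 = -1116
K: -67 − (-1116) = 1049

1049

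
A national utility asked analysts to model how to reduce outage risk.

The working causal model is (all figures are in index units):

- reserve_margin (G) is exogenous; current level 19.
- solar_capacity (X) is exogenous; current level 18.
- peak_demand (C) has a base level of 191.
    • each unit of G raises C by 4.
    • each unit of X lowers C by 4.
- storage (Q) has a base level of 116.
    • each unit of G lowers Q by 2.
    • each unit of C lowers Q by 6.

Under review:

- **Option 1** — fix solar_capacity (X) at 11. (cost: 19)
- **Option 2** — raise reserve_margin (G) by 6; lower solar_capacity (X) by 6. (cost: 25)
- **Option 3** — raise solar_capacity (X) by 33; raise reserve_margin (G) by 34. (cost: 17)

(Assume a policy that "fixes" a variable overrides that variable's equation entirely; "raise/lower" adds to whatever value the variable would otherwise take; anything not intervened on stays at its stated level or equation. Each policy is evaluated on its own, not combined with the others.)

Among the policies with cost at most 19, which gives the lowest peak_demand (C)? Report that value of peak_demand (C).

199

Option 1 (X := 11):
  G = 19
  X = 11
  C = 191 + 4·19 − 4·11 = 223
Option 3 (X + 33, G + 34):
  G = 19 + 34 = 53
  X = 18 + 33 = 51
  C = 191 + 4·53 − 4·51 = 199
Comparing — Option 1: C=223, Option 3: C=199. Lowest is 199 (Option 3).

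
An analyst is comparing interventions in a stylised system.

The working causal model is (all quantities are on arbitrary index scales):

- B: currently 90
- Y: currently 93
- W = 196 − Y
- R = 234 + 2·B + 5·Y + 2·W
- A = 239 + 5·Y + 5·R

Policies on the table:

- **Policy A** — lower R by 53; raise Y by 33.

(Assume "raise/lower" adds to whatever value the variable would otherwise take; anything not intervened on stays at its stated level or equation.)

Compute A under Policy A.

6524

Policy A (R − 53, Y + 33):
  B = 90
  Y = 93 + 33 = 126
  W = 196 − 126 = 70
  R = 234 + 2·90 + 5·126 + 2·70 (−53 from intervention) = 1131
  A = 239 + 5·126 + 5·1131 = 6524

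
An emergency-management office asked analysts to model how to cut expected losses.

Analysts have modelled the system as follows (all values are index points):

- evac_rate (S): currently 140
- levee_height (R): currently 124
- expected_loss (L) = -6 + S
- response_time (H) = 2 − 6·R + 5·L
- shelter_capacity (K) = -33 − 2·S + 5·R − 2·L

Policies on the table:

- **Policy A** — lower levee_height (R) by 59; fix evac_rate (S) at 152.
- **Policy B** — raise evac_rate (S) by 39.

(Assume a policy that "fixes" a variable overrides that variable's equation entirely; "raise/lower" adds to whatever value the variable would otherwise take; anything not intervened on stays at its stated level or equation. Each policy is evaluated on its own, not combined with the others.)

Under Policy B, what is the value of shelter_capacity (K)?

Policy B (S + 39):
  S = 140 + 39 = 179
  R = 124
  L = -6 + 179 = 173
  K = -33 − 2·179 + 5·124 − 2·173 = -117

-117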